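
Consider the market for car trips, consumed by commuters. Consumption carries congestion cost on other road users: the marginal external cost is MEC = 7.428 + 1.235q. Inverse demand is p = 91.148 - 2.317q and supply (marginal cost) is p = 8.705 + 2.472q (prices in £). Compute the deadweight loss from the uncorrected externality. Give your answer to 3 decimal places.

DWL = £68.313

Market equilibrium (private): 8.705 + 2.472q = 91.148 - 2.317q → q_m = 17.2151.
Social marginal benefit = demand − MEC = 83.720 - 3.552q.
Set SMB = MC: 83.720 - 3.552q = 8.705 + 2.472q → q* = 12.4527.
Height of the DWL triangle at q_m is MC(q_m) − SMB(q_m) = MEC(q_m) = 28.6886.
DWL = ½ × 4.7624 × 28.6886 = 68.3133.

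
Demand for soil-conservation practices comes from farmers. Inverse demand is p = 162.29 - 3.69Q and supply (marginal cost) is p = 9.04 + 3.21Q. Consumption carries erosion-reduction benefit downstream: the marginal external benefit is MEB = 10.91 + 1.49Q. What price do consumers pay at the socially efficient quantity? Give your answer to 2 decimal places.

Social marginal benefit = demand + MEB = 173.20 - 2.20Q.
Set SMB = MC: 173.20 - 2.20Q = 9.04 + 3.21Q → Q* = 30.3438.
Consumer price on the demand curve at Q*: 162.29 − 3.69×30.3438 = 50.3214.

P = 50.32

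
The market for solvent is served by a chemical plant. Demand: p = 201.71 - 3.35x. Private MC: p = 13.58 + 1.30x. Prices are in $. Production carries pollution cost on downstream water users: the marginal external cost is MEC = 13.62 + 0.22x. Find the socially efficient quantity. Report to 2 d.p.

Social marginal cost = private MC + MEC = 27.20 + 1.52x.
Set SMC = demand: 27.20 + 1.52x = 201.71 - 3.35x → x* = 35.8337.

x* = 35.83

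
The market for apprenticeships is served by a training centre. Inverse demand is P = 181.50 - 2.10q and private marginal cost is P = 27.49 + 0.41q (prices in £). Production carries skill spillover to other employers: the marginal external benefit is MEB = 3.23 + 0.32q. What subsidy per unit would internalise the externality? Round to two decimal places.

Social marginal cost = private MC − MEB = 24.26 + 0.09q.
Set SMC = demand: 24.26 + 0.09q = 181.50 - 2.10q → q* = 71.7991.
The Pigouvian subsidy equals MEB at q*: 3.23 + 0.32×71.7991 = 26.2057.

subsidy = £26.21 per unit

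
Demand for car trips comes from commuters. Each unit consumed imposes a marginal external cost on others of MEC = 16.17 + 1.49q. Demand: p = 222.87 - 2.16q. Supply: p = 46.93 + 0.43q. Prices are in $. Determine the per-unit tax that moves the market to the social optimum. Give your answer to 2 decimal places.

Social marginal benefit = demand − MEC = 206.70 - 3.65q.
Set SMB = MC: 206.70 - 3.65q = 46.93 + 0.43q → q* = 39.1593.
The Pigouvian tax equals MEC at q*: 16.17 + 1.49×39.1593 = 74.5174.

tax = $74.52 per unit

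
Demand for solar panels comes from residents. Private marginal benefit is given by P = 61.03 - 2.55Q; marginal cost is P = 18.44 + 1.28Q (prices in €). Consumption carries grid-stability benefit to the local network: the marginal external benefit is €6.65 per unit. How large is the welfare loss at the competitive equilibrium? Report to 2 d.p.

Market equilibrium (private): 18.44 + 1.28Q = 61.03 - 2.55Q → Q_m = 11.1201.
Social marginal benefit = demand + MEB = 67.68 - 2.55Q.
Set SMB = MC: 67.68 - 2.55Q = 18.44 + 1.28Q → Q* = 12.8564.
The loss is the area between SMB and MC from Q* to Q_m; with linear curves that's a triangle of height MEB(Q_m).
DWL = ½ × 1.7363 × 6.6500 = 5.7732.

DWL = €5.77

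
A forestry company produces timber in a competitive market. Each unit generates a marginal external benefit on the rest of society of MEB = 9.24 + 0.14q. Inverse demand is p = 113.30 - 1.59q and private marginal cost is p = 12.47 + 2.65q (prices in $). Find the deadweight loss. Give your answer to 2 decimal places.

DWL = $19.27

Market equilibrium (private): 12.47 + 2.65q = 113.30 - 1.59q → q_m = 23.7807.
Social marginal cost = private MC − MEB = 3.23 + 2.51q.
Set SMC = demand: 3.23 + 2.51q = 113.30 - 1.59q → q* = 26.8463.
Between q* and q_m the wedge demand − SMC runs linearly from 0 to MEB(q_m), so the loss is a triangle.
DWL = ½ × 3.0656 × 12.5693 = 19.2662.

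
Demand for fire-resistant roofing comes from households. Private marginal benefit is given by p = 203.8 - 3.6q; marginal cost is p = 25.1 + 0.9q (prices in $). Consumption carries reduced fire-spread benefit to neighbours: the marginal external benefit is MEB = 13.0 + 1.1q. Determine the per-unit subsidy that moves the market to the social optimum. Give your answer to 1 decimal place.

subsidy = $75.0 per unit

Social marginal benefit = demand + MEB = 216.8 - 2.5q.
Set SMB = MC: 216.8 - 2.5q = 25.1 + 0.9q → q* = 56.3824.
The Pigouvian subsidy equals MEB at q*: 13.0 + 1.1×56.3824 = 75.0206.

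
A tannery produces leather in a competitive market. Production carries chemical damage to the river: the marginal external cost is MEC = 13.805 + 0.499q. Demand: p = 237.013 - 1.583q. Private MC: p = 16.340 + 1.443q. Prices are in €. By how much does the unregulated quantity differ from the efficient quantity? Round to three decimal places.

Market equilibrium (private): 16.340 + 1.443q = 237.013 - 1.583q → q_m = 72.9256.
Social marginal cost = private MC + MEC = 30.145 + 1.942q.
Set SMC = demand: 30.145 + 1.942q = 237.013 - 1.583q → q* = 58.6860.
Gap = |72.9256 − 58.6860| = 14.2396.

14.240 units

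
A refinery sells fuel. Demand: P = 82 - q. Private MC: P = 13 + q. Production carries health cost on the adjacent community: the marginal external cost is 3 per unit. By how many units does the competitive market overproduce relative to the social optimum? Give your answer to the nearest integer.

Market equilibrium (private): 13 + q = 82 - q → q_m = 34.5000.
Social marginal cost = private MC + MEC = 16 + q.
Set SMC = demand: 16 + q = 82 - q → q* = 33.0000.
Gap = |34.5000 − 33.0000| = 1.5000.

2 units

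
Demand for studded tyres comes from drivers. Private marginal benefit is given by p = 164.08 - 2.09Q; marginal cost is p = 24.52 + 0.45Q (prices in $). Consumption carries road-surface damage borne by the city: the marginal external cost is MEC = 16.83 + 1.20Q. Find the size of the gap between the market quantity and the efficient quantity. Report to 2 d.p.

Market equilibrium (private): 24.52 + 0.45Q = 164.08 - 2.09Q → Q_m = 54.9449.
Social marginal benefit = demand − MEC = 147.25 - 3.29Q.
Set SMB = MC: 147.25 - 3.29Q = 24.52 + 0.45Q → Q* = 32.8155.
Gap = |54.9449 − 32.8155| = 22.1294.

22.13 units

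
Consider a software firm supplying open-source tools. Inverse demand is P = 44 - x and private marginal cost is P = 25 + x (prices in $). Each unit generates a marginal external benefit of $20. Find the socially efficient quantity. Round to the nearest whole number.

x* = 20

Social marginal cost = private MC − MEB = 5 + x.
Set SMC = demand: 5 + x = 44 - x → x* = 19.5000.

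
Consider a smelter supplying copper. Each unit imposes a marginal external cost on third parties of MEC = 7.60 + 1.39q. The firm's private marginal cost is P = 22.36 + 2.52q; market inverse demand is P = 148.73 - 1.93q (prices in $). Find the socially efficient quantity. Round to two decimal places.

Social marginal cost = private MC + MEC = 29.96 + 3.91q.
Set SMC = demand: 29.96 + 3.91q = 148.73 - 1.93q → q* = 20.3373.

q* = 20.34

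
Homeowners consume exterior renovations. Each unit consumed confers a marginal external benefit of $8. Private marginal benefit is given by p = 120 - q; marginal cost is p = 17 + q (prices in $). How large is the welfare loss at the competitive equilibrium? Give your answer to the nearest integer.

Market equilibrium (private): 17 + q = 120 - q → q_m = 51.5000.
Social marginal benefit = demand + MEB = 128 - q.
Set SMB = MC: 128 - q = 17 + q → q* = 55.5000.
Height of the DWL triangle at q_m is SMB(q_m) − MC(q_m) = MEB(q_m) = 8.0000.
DWL = ½ × 4.0000 × 8.0000 = 16.0000.

DWL = $16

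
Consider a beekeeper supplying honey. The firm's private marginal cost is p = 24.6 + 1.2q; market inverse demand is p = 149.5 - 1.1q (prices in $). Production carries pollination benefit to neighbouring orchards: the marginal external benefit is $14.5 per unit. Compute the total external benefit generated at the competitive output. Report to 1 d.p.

Market equilibrium (private): 24.6 + 1.2q = 149.5 - 1.1q → q_m = 54.3043.
Total external benefit = MEB × q_m = 14.5 × 54.3043 = 787.4124.

$787.4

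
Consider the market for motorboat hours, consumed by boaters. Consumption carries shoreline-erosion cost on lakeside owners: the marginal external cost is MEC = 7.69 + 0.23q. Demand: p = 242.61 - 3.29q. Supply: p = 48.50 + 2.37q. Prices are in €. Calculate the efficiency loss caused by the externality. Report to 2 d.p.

DWL = €20.60

Market equilibrium (private): 48.50 + 2.37q = 242.61 - 3.29q → q_m = 34.2951.
Social marginal benefit = demand − MEC = 234.92 - 3.52q.
Set SMB = MC: 234.92 - 3.52q = 48.50 + 2.37q → q* = 31.6503.
The loss is the area between SMB and MC from q* to q_m; with linear curves that's a triangle of height MEC(q_m).
DWL = ½ × 2.6448 × 15.5779 = 20.6002.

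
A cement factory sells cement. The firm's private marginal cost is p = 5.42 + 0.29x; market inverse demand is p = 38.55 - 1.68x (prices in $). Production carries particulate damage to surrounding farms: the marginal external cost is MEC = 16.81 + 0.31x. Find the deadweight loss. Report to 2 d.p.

DWL = $106.37

Market equilibrium (private): 5.42 + 0.29x = 38.55 - 1.68x → x_m = 16.8173.
Social marginal cost = private MC + MEC = 22.23 + 0.60x.
Set SMC = demand: 22.23 + 0.60x = 38.55 - 1.68x → x* = 7.1579.
Height of the DWL triangle at x_m is SMC(x_m) − demand(x_m) = MEC(x_m) = 22.0234.
DWL = ½ × 9.6594 × 22.0234 = 106.3664.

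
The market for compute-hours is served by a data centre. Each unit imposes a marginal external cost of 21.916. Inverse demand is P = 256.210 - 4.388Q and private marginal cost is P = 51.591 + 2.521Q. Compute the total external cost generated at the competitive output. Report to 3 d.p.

649.071

Market equilibrium (private): 51.591 + 2.521Q = 256.210 - 4.388Q → Q_m = 29.6163.
Total external cost = MEC × Q_m = 21.916 × 29.6163 = 649.0708.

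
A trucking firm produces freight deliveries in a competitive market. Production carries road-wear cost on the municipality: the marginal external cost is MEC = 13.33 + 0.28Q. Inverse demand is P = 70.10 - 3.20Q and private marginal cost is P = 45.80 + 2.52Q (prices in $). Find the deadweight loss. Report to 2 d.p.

Market equilibrium (private): 45.80 + 2.52Q = 70.10 - 3.20Q → Q_m = 4.2483.
Social marginal cost = private MC + MEC = 59.13 + 2.80Q.
Set SMC = demand: 59.13 + 2.80Q = 70.10 - 3.20Q → Q* = 1.8283.
Between Q* and Q_m the wedge SMC − demand runs linearly from 0 to MEC(Q_m), so the loss is a triangle.
DWL = ½ × 2.4200 × 14.5195 = 17.5686.

DWL = $17.57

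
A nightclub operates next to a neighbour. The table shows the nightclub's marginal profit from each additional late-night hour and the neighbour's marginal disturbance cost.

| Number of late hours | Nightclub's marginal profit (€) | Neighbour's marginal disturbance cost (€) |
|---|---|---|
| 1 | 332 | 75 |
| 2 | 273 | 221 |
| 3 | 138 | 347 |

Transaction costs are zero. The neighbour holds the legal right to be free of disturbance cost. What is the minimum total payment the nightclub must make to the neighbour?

Efficient level: marginal profit ≥ marginal disturbance cost through level 2, so k* = 2.
With the neighbour holding the right, the nightclub must at least compensate total damage at k*: 75 + 221 = 296.

€296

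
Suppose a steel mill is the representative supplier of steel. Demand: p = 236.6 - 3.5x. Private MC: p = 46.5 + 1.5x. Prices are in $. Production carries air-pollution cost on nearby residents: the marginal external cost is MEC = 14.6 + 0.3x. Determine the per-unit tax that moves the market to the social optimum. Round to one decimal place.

Social marginal cost = private MC + MEC = 61.1 + 1.8x.
Set SMC = demand: 61.1 + 1.8x = 236.6 - 3.5x → x* = 33.1132.
The Pigouvian tax equals MEC at x*: 14.6 + 0.3×33.1132 = 24.5340.

tax = $24.5 per unit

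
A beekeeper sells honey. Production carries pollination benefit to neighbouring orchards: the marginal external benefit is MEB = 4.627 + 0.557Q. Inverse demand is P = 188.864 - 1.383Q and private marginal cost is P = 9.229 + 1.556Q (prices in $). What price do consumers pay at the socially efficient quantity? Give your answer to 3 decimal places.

Social marginal cost = private MC − MEB = 4.602 + 0.999Q.
Set SMC = demand: 4.602 + 0.999Q = 188.864 - 1.383Q → Q* = 77.3560.
Consumer price on the demand curve at Q*: 188.864 − 1.383×77.3560 = 81.8807.

P = $81.881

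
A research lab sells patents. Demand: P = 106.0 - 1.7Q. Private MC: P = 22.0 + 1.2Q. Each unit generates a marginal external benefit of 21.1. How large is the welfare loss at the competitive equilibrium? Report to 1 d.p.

DWL = 76.8

Market equilibrium (private): 22.0 + 1.2Q = 106.0 - 1.7Q → Q_m = 28.9655.
Social marginal cost = private MC − MEB = 0.9 + 1.2Q.
Set SMC = demand: 0.9 + 1.2Q = 106.0 - 1.7Q → Q* = 36.2414.
The welfare-loss triangle has base |Q_m − Q*| and height MEB(Q_m) (the vertical gap between SMC and demand is zero at Q* and MEB at Q_m).
DWL = ½ × 7.2759 × 21.1000 = 76.7607.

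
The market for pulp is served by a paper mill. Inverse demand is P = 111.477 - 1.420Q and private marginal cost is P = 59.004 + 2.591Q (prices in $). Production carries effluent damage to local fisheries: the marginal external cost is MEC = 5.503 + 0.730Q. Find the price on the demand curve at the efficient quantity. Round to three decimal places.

P = $97.409

Social marginal cost = private MC + MEC = 64.507 + 3.321Q.
Set SMC = demand: 64.507 + 3.321Q = 111.477 - 1.420Q → Q* = 9.9072.
Consumer price on the demand curve at Q*: 111.477 − 1.420×9.9072 = 97.4088.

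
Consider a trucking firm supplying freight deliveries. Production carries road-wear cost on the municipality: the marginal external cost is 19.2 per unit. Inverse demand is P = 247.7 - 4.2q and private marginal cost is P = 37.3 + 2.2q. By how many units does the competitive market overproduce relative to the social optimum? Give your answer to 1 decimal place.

Market equilibrium (private): 37.3 + 2.2q = 247.7 - 4.2q → q_m = 32.8750.
Social marginal cost = private MC + MEC = 56.5 + 2.2q.
Set SMC = demand: 56.5 + 2.2q = 247.7 - 4.2q → q* = 29.8750.
Gap = |32.8750 − 29.8750| = 3.0000.

3.0 units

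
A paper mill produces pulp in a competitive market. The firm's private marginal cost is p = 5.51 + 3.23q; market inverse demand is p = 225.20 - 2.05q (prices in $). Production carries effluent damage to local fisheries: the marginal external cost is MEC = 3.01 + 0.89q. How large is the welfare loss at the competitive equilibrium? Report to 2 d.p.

DWL = $129.93

Market equilibrium (private): 5.51 + 3.23q = 225.20 - 2.05q → q_m = 41.6080.
Social marginal cost = private MC + MEC = 8.52 + 4.12q.
Set SMC = demand: 8.52 + 4.12q = 225.20 - 2.05q → q* = 35.1183.
Between q* and q_m the wedge SMC − demand runs linearly from 0 to MEC(q_m), so the loss is a triangle.
DWL = ½ × 6.4897 × 40.0411 = 129.9274.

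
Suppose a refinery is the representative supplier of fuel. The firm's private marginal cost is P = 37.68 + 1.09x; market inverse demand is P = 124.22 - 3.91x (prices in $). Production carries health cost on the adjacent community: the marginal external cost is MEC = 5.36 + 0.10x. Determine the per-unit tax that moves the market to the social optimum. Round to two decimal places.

tax = $6.95 per unit

Social marginal cost = private MC + MEC = 43.04 + 1.19x.
Set SMC = demand: 43.04 + 1.19x = 124.22 - 3.91x → x* = 15.9176.
The Pigouvian tax equals MEC at x*: 5.36 + 0.10×15.9176 = 6.9518.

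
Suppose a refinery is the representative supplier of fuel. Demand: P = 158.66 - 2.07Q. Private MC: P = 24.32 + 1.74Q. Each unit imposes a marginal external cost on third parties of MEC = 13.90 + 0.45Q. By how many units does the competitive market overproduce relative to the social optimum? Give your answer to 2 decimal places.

Market equilibrium (private): 24.32 + 1.74Q = 158.66 - 2.07Q → Q_m = 35.2598.
Social marginal cost = private MC + MEC = 38.22 + 2.19Q.
Set SMC = demand: 38.22 + 2.19Q = 158.66 - 2.07Q → Q* = 28.2723.
Gap = |35.2598 − 28.2723| = 6.9875.

6.99 units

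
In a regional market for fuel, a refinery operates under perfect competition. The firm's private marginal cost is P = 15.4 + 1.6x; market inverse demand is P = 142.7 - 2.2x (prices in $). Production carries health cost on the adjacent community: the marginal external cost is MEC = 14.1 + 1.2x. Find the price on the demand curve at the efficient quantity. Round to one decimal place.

Social marginal cost = private MC + MEC = 29.5 + 2.8x.
Set SMC = demand: 29.5 + 2.8x = 142.7 - 2.2x → x* = 22.6400.
Consumer price on the demand curve at x*: 142.7 − 2.2×22.6400 = 92.8920.

P = $92.9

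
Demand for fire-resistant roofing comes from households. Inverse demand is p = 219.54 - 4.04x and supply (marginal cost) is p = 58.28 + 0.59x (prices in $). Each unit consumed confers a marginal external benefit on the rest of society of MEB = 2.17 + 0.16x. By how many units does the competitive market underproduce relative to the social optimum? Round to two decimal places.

1.73 units

Market equilibrium (private): 58.28 + 0.59x = 219.54 - 4.04x → x_m = 34.8294.
Social marginal benefit = demand + MEB = 221.71 - 3.88x.
Set SMB = MC: 221.71 - 3.88x = 58.28 + 0.59x → x* = 36.5615.
Gap = |34.8294 − 36.5615| = 1.7321.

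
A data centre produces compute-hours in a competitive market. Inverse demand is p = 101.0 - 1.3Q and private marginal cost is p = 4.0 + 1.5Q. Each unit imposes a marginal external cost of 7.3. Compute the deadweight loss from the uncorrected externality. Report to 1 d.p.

Market equilibrium (private): 4.0 + 1.5Q = 101.0 - 1.3Q → Q_m = 34.6429.
Social marginal cost = private MC + MEC = 11.3 + 1.5Q.
Set SMC = demand: 11.3 + 1.5Q = 101.0 - 1.3Q → Q* = 32.0357.
The welfare-loss triangle has base |Q_m − Q*| and height MEC(Q_m) (the vertical gap between SMC and demand is zero at Q* and MEC at Q_m).
DWL = ½ × 2.6072 × 7.3000 = 9.5163.

DWL = 9.5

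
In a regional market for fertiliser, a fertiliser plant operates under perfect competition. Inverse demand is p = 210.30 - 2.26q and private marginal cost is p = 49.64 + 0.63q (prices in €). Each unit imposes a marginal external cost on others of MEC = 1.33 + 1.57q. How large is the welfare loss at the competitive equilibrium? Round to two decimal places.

DWL = €880.22

Market equilibrium (private): 49.64 + 0.63q = 210.30 - 2.26q → q_m = 55.5917.
Social marginal cost = private MC + MEC = 50.97 + 2.20q.
Set SMC = demand: 50.97 + 2.20q = 210.30 - 2.26q → q* = 35.7242.
Between q* and q_m the wedge SMC − demand runs linearly from 0 to MEC(q_m), so the loss is a triangle.
DWL = ½ × 19.8675 × 88.6090 = 880.2197.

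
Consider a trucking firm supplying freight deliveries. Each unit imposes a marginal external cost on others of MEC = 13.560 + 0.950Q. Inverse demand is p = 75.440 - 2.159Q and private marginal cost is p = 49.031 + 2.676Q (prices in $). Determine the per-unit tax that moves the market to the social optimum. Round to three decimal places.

Social marginal cost = private MC + MEC = 62.591 + 3.626Q.
Set SMC = demand: 62.591 + 3.626Q = 75.440 - 2.159Q → Q* = 2.2211.
The Pigouvian tax equals MEC at Q*: 13.560 + 0.950×2.2211 = 15.6700.

tax = $15.670 per unit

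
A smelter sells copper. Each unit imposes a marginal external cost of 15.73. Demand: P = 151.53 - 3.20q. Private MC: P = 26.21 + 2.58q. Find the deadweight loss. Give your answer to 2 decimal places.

Market equilibrium (private): 26.21 + 2.58q = 151.53 - 3.20q → q_m = 21.6817.
Social marginal cost = private MC + MEC = 41.94 + 2.58q.
Set SMC = demand: 41.94 + 2.58q = 151.53 - 3.20q → q* = 18.9602.
Height of the DWL triangle at q_m is SMC(q_m) − demand(q_m) = MEC(q_m) = 15.7300.
DWL = ½ × 2.7215 × 15.7300 = 21.4046.

DWL = 21.40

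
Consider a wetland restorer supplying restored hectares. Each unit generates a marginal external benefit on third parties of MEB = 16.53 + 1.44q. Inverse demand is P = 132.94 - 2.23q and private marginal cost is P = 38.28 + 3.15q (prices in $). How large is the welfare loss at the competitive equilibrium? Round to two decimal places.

DWL = $222.44

Market equilibrium (private): 38.28 + 3.15q = 132.94 - 2.23q → q_m = 17.5948.
Social marginal cost = private MC − MEB = 21.75 + 1.71q.
Set SMC = demand: 21.75 + 1.71q = 132.94 - 2.23q → q* = 28.2208.
Height of the DWL triangle at q_m is demand(q_m) − SMC(q_m) = MEB(q_m) = 41.8665.
DWL = ½ × 10.6260 × 41.8665 = 222.4367.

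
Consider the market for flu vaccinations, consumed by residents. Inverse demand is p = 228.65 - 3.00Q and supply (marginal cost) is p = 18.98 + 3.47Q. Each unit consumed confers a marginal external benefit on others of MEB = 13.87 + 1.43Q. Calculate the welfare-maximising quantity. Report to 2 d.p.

Social marginal benefit = demand + MEB = 242.52 - 1.57Q.
Set SMB = MC: 242.52 - 1.57Q = 18.98 + 3.47Q → Q* = 44.3532.

Q* = 44.35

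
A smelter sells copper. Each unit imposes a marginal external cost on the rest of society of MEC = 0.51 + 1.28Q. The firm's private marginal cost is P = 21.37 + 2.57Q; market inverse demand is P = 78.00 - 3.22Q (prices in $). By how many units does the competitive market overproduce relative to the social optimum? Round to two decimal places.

Market equilibrium (private): 21.37 + 2.57Q = 78.00 - 3.22Q → Q_m = 9.7807.
Social marginal cost = private MC + MEC = 21.88 + 3.85Q.
Set SMC = demand: 21.88 + 3.85Q = 78.00 - 3.22Q → Q* = 7.9378.
Gap = |9.7807 − 7.9378| = 1.8429.

1.84 units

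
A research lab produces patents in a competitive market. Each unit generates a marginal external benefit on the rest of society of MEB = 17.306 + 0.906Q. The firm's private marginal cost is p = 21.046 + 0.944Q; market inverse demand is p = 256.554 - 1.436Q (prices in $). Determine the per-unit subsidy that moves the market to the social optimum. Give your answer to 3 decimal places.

Social marginal cost = private MC − MEB = 3.740 + 0.038Q.
Set SMC = demand: 3.740 + 0.038Q = 256.554 - 1.436Q → Q* = 171.5156.
The Pigouvian subsidy equals MEB at Q*: 17.306 + 0.906×171.5156 = 172.6991.

subsidy = $172.699 per unit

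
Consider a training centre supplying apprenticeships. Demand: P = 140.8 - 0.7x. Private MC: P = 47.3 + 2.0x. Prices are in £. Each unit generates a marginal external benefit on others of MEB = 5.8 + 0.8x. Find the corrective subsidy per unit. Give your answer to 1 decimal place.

Social marginal cost = private MC − MEB = 41.5 + 1.2x.
Set SMC = demand: 41.5 + 1.2x = 140.8 - 0.7x → x* = 52.2632.
The Pigouvian subsidy equals MEB at x*: 5.8 + 0.8×52.2632 = 47.6106.

subsidy = £47.6 per unit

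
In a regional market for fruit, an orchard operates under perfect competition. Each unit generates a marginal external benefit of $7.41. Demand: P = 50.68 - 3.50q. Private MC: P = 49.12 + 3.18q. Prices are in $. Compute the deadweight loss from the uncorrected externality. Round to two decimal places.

DWL = $4.11

Market equilibrium (private): 49.12 + 3.18q = 50.68 - 3.50q → q_m = 0.2335.
Social marginal cost = private MC − MEB = 41.71 + 3.18q.
Set SMC = demand: 41.71 + 3.18q = 50.68 - 3.50q → q* = 1.3428.
The welfare-loss triangle has base |q_m − q*| and height MEB(q_m) (the vertical gap between SMC and demand is zero at q* and MEB at q_m).
DWL = ½ × 1.1093 × 7.4100 = 4.1100.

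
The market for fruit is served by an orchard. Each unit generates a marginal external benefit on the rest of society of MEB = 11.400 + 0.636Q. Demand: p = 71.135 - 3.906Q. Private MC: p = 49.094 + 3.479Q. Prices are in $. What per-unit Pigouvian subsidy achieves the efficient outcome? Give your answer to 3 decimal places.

subsidy = $14.551 per unit

Social marginal cost = private MC − MEB = 37.694 + 2.843Q.
Set SMC = demand: 37.694 + 2.843Q = 71.135 - 3.906Q → Q* = 4.9550.
The Pigouvian subsidy equals MEB at Q*: 11.400 + 0.636×4.9550 = 14.5514.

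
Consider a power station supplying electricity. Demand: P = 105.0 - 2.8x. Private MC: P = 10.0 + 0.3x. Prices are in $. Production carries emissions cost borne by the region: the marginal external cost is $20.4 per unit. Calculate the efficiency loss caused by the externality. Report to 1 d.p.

DWL = $67.1

Market equilibrium (private): 10.0 + 0.3x = 105.0 - 2.8x → x_m = 30.6452.
Social marginal cost = private MC + MEC = 30.4 + 0.3x.
Set SMC = demand: 30.4 + 0.3x = 105.0 - 2.8x → x* = 24.0645.
The welfare-loss triangle has base |x_m − x*| and height MEC(x_m) (the vertical gap between SMC and demand is zero at x* and MEC at x_m).
DWL = ½ × 6.5807 × 20.4000 = 67.1231.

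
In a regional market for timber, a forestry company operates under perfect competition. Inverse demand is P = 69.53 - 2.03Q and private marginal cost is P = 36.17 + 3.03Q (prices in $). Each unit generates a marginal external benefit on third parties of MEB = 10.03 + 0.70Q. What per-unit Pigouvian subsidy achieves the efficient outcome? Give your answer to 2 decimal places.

subsidy = $17.00 per unit

Social marginal cost = private MC − MEB = 26.14 + 2.33Q.
Set SMC = demand: 26.14 + 2.33Q = 69.53 - 2.03Q → Q* = 9.9518.
The Pigouvian subsidy equals MEB at Q*: 10.03 + 0.70×9.9518 = 16.9963.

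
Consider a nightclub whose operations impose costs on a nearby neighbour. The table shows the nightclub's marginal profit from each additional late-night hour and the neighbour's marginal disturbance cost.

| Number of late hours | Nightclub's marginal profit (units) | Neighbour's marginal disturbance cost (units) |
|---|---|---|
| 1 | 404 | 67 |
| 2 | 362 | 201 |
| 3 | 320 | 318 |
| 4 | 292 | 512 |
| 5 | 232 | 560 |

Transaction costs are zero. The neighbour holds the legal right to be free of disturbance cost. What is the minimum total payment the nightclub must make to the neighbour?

586

Efficient level: marginal profit ≥ marginal disturbance cost through level 3, so k* = 3.
With the neighbour holding the right, the nightclub must at least compensate total damage at k*: 67 + 201 + 318 = 586.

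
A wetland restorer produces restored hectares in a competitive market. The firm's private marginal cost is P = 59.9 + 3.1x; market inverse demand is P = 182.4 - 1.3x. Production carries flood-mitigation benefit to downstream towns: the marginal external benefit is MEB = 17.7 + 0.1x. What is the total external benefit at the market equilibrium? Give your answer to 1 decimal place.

Market equilibrium (private): 59.9 + 3.1x = 182.4 - 1.3x → x_m = 27.8409.
Total external benefit = ∫₀^{x_m} (17.7 + 0.1x) dx = 17.7×27.8409 + ½×0.1×27.8409² = 531.5397.

531.5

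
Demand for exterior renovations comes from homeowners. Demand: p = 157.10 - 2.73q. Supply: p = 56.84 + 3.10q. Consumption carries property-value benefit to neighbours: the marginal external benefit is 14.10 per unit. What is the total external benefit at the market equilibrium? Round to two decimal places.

Market equilibrium (private): 56.84 + 3.10q = 157.10 - 2.73q → q_m = 17.1973.
Total external benefit = MEB × q_m = 14.10 × 17.1973 = 242.4819.

242.48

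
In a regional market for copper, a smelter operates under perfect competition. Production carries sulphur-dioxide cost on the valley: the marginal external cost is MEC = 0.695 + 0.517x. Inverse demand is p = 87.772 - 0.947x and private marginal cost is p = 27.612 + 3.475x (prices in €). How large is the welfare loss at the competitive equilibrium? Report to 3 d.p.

Market equilibrium (private): 27.612 + 3.475x = 87.772 - 0.947x → x_m = 13.6047.
Social marginal cost = private MC + MEC = 28.307 + 3.992x.
Set SMC = demand: 28.307 + 3.992x = 87.772 - 0.947x → x* = 12.0399.
Between x* and x_m the wedge SMC − demand runs linearly from 0 to MEC(x_m), so the loss is a triangle.
DWL = ½ × 1.5648 × 7.7286 = 6.0469.

DWL = €6.047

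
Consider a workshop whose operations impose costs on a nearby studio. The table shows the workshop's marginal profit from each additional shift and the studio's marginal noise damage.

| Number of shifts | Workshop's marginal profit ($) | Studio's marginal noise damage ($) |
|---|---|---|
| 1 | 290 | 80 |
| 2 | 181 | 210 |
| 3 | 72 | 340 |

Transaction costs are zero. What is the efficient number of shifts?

Bargaining reaches the level where marginal profit last exceeds marginal noise damage.
That holds through level 1 (290 ≥ 80) but not at 2 (181 < 210).

1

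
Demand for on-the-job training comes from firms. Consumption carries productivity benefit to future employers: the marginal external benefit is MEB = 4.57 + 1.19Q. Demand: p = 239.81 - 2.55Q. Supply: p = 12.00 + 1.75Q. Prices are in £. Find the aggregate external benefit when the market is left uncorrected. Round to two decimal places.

£1912.15

Market equilibrium (private): 12.00 + 1.75Q = 239.81 - 2.55Q → Q_m = 52.9791.
Total external benefit = ∫₀^{Q_m} (4.57 + 1.19Q) dQ = 4.57×52.9791 + ½×1.19×52.9791² = 1912.1516.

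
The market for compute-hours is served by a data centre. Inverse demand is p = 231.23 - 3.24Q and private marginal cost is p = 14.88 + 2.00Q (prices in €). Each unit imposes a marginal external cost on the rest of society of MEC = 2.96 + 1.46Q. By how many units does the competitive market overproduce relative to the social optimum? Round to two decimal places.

9.44 units

Market equilibrium (private): 14.88 + 2.00Q = 231.23 - 3.24Q → Q_m = 41.2882.
Social marginal cost = private MC + MEC = 17.84 + 3.46Q.
Set SMC = demand: 17.84 + 3.46Q = 231.23 - 3.24Q → Q* = 31.8493.
Gap = |41.2882 − 31.8493| = 9.4389.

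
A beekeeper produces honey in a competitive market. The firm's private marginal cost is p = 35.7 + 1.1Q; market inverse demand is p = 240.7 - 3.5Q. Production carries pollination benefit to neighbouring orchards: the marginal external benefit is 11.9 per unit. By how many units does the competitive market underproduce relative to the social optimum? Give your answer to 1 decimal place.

Market equilibrium (private): 35.7 + 1.1Q = 240.7 - 3.5Q → Q_m = 44.5652.
Social marginal cost = private MC − MEB = 23.8 + 1.1Q.
Set SMC = demand: 23.8 + 1.1Q = 240.7 - 3.5Q → Q* = 47.1522.
Gap = |44.5652 − 47.1522| = 2.5870.

2.6 units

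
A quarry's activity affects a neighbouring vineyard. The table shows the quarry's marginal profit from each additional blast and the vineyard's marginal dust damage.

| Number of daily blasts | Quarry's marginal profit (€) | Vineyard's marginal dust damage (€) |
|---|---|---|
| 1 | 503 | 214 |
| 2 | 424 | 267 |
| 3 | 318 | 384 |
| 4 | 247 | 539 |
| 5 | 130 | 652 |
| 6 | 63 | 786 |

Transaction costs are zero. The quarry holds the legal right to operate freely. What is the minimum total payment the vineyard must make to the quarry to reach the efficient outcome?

Left alone the quarry would choose level 6 (marginal profit stays positive).
Efficient level: k* = 2 (marginal profit ≥ marginal dust damage through 2).
The vineyard must at least cover the quarry's forgone profit from cutting 6→2: 318 + 247 + 130 + 63 = 758.

€758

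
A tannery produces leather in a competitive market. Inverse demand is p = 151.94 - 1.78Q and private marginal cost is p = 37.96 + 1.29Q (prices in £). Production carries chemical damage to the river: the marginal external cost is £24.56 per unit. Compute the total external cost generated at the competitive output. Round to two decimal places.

Market equilibrium (private): 37.96 + 1.29Q = 151.94 - 1.78Q → Q_m = 37.1270.
Total external cost = MEC × Q_m = 24.56 × 37.1270 = 911.8391.

£911.84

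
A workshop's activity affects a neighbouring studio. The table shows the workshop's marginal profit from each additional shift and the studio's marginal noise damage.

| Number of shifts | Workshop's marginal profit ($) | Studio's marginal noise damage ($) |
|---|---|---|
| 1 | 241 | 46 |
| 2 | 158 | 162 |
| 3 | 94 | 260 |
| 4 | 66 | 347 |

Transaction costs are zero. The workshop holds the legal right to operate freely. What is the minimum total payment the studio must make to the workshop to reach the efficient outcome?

$318

Left alone the workshop would choose level 4 (marginal profit stays positive).
Efficient level: k* = 1 (marginal profit ≥ marginal noise damage through 1).
The studio must at least cover the workshop's forgone profit from cutting 4→1: 158 + 94 + 66 = 318.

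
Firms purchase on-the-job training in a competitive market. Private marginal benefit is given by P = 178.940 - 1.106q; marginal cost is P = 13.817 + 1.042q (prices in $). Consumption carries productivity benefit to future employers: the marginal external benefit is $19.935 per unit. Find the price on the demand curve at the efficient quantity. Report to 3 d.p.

Social marginal benefit = demand + MEB = 198.875 - 1.106q.
Set SMB = MC: 198.875 - 1.106q = 13.817 + 1.042q → q* = 86.1536.
Consumer price on the demand curve at q*: 178.940 − 1.106×86.1536 = 83.6541.

P = $83.654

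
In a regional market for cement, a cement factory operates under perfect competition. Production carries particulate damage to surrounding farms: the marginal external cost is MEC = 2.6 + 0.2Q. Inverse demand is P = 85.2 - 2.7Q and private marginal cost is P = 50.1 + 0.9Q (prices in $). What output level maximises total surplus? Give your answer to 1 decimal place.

Q* = 8.6

Social marginal cost = private MC + MEC = 52.7 + 1.1Q.
Set SMC = demand: 52.7 + 1.1Q = 85.2 - 2.7Q → Q* = 8.5526.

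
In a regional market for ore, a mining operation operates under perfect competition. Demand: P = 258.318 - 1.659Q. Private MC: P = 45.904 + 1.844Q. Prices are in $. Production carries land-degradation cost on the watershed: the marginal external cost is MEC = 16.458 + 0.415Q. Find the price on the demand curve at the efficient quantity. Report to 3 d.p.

P = $175.344

Social marginal cost = private MC + MEC = 62.362 + 2.259Q.
Set SMC = demand: 62.362 + 2.259Q = 258.318 - 1.659Q → Q* = 50.0143.
Consumer price on the demand curve at Q*: 258.318 − 1.659×50.0143 = 175.3443.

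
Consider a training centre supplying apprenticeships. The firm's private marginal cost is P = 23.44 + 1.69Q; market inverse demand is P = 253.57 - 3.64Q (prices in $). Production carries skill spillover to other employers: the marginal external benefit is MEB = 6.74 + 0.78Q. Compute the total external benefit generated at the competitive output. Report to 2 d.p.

$1018.05

Market equilibrium (private): 23.44 + 1.69Q = 253.57 - 3.64Q → Q_m = 43.1764.
Total external benefit = ∫₀^{Q_m} (6.74 + 0.78Q) dQ = 6.74×43.1764 + ½×0.78×43.1764² = 1018.0475.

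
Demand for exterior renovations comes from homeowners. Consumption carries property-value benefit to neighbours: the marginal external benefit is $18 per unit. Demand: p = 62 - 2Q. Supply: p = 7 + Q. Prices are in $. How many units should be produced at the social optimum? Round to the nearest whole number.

Q* = 24

Social marginal benefit = demand + MEB = 80 - 2Q.
Set SMB = MC: 80 - 2Q = 7 + Q → Q* = 24.3333.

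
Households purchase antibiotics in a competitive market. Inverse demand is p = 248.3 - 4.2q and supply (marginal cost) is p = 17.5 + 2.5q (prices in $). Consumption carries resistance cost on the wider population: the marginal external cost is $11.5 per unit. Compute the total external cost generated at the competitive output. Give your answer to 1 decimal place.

Market equilibrium (private): 17.5 + 2.5q = 248.3 - 4.2q → q_m = 34.4478.
Total external cost = MEC × q_m = 11.5 × 34.4478 = 396.1497.

$396.1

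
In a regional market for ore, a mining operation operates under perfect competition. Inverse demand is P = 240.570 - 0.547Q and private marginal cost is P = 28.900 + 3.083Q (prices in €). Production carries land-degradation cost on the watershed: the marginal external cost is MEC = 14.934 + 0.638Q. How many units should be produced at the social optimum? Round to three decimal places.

Social marginal cost = private MC + MEC = 43.834 + 3.721Q.
Set SMC = demand: 43.834 + 3.721Q = 240.570 - 0.547Q → Q* = 46.0956.

Q* = 46.096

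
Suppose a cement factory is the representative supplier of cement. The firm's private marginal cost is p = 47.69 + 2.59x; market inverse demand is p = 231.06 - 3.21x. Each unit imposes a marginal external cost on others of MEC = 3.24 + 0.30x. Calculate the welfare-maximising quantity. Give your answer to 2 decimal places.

Social marginal cost = private MC + MEC = 50.93 + 2.89x.
Set SMC = demand: 50.93 + 2.89x = 231.06 - 3.21x → x* = 29.5295.

x* = 29.53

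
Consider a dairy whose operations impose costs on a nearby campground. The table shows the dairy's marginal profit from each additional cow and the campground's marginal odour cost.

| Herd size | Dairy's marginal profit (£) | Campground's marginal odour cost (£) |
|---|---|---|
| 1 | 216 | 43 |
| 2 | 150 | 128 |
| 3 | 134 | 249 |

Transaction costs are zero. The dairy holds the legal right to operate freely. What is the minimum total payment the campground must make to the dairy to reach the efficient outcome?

Left alone the dairy would choose level 3 (marginal profit stays positive).
Efficient level: k* = 2 (marginal profit ≥ marginal odour cost through 2).
The campground must at least cover the dairy's forgone profit from cutting 3→2: 134 = 134.

£134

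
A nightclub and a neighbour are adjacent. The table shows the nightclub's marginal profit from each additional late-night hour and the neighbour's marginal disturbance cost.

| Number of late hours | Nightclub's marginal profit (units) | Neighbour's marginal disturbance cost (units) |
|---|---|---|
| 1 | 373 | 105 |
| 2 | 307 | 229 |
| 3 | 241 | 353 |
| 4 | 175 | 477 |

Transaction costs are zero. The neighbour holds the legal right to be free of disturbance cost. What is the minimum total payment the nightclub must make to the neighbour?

Efficient level: marginal profit ≥ marginal disturbance cost through level 2, so k* = 2.
With the neighbour holding the right, the nightclub must at least compensate total damage at k*: 105 + 229 = 334.

334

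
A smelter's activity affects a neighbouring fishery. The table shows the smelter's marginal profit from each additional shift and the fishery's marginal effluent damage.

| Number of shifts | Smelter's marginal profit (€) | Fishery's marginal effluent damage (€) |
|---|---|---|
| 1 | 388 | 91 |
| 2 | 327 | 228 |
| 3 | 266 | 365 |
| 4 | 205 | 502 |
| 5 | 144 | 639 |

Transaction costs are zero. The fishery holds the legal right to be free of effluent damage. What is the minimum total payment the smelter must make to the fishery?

€319

Efficient level: marginal profit ≥ marginal effluent damage through level 2, so k* = 2.
With the fishery holding the right, the smelter must at least compensate total damage at k*: 91 + 228 = 319.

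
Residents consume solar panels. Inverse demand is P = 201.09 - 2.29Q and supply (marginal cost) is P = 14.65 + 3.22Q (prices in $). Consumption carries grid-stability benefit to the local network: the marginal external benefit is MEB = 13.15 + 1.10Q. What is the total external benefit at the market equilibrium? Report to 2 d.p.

Market equilibrium (private): 14.65 + 3.22Q = 201.09 - 2.29Q → Q_m = 33.8367.
Total external benefit = ∫₀^{Q_m} (13.15 + 1.10Q) dQ = 13.15×33.8367 + ½×1.10×33.8367² = 1074.6599.

$1074.66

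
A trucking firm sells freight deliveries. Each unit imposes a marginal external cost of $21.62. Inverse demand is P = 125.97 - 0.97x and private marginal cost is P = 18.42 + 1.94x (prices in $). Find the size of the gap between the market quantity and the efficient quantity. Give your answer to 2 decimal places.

7.43 units

Market equilibrium (private): 18.42 + 1.94x = 125.97 - 0.97x → x_m = 36.9588.
Social marginal cost = private MC + MEC = 40.04 + 1.94x.
Set SMC = demand: 40.04 + 1.94x = 125.97 - 0.97x → x* = 29.5292.
Gap = |36.9588 − 29.5292| = 7.4296.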